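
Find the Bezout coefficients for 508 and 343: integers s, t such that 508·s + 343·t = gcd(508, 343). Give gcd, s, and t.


Euclidean algorithm on (508, 343) — divide until remainder is 0:
  508 = 1 · 343 + 165
  343 = 2 · 165 + 13
  165 = 12 · 13 + 9
  13 = 1 · 9 + 4
  9 = 2 · 4 + 1
  4 = 4 · 1 + 0
gcd(508, 343) = 1.
Track Bezout coefficients alongside the remainders: start with r₀ = 508 = a·1 + b·0 (s = 1, t = 0) and r₁ = 343 = a·0 + b·1 (s = 0, t = 1); each new remainder r_{k+1} = r_{k-1} − q_k·r_k inherits s_{k+1} = s_{k-1} − q_k·s_k, t_{k+1} = t_{k-1} − q_k·t_k, so r_k = a·s_k + b·t_k at every step:
  q = 1: r = 165, s = 1 − 1·0 = 1, t = 0 − 1·1 = -1  (check: 508·1 + 343·(-1) = 165)
  q = 2: r = 13, s = 0 − 2·1 = -2, t = 1 − 2·(-1) = 3  (check: 508·(-2) + 343·3 = 13)
  q = 12: r = 9, s = 1 − 12·(-2) = 25, t = -1 − 12·3 = -37  (check: 508·25 + 343·(-37) = 9)
  q = 1: r = 4, s = -2 − 1·25 = -27, t = 3 − 1·(-37) = 40  (check: 508·(-27) + 343·40 = 4)
  q = 2: r = 1, s = 25 − 2·(-27) = 79, t = -37 − 2·40 = -117  (check: 508·79 + 343·(-117) = 1)
The row with r = 1 (the gcd) gives the Bezout coefficients s = 79, t = -117.
Result: 508 · (79) + 343 · (-117) = 1.

gcd(508, 343) = 1; s = 79, t = -117 (check: 508·79 + 343·(-117) = 1).


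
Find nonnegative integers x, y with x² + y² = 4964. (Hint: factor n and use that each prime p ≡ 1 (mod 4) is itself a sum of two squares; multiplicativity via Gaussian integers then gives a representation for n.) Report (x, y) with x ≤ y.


Step 1: Factor n = 4964 = 2^2 · 17 · 73.
Step 2: Check the mod-4 condition on each prime factor: 2 = 2 (special); 17 ≡ 1 (mod 4), exponent 1; 73 ≡ 1 (mod 4), exponent 1.
All primes ≡ 3 (mod 4) appear to even exponent (or don't appear), so by the two-squares theorem n IS expressible as a sum of two squares.
Step 3: Build a representation. Group n = k² · m with k = 2 and m = 17 · 73 = 1241 (a product of primes ≡ 1 (mod 4)); a representation of m scales to one of n via (k·x)² + (k·y)² = k²(x² + y²). Each prime p ≡ 1 (mod 4) is itself a sum of two squares; find a² by testing p − a² for a perfect square:
  17: 17 − 1² = 16 = 4² ⇒ 17 = 1² + 4².
  73: 73 − 1² = 72, 73 − 2² = 69, 73 − 3² = 64 = 8² ⇒ 73 = 3² + 8².
  Combine using the Brahmagupta–Fibonacci identity (a² + b²)(c² + d²) = (ac − bd)² + (ad + bc)² = (ac + bd)² + (ad − bc)²:
  17 · 73 = 1241: from (1² + 4²)(3² + 8²), take (1·3 − 4·8, 1·8 + 4·3) = (3 − 32, 8 + 12) = (-29, 20); dropping signs (only squares matter) gives (29, 20); check 29² + 20² = 841 + 400 = 1241 ✓.
  Scale by k = 2: (2·29, 2·20) = (58, 40).
Step 4: Order so x ≤ y and verify: 40² + 58² = 1600 + 3364 = 4964 = n. ✓

n = 4964 = 40² + 58² (one valid representation with x ≤ y).


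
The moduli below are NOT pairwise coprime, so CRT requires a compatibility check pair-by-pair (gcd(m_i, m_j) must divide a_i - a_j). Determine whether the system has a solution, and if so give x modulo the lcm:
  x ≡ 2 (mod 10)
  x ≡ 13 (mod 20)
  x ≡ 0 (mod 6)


Moduli 10, 20, 6 are not pairwise coprime, so CRT works modulo lcm(m_i) when all pairwise compatibility conditions hold.
Pairwise compatibility: gcd(m_i, m_j) must divide a_i - a_j for every pair.
Merge one congruence at a time:
  Start: x ≡ 2 (mod 10).
  Combine with x ≡ 13 (mod 20): gcd(10, 20) = 10, and 13 - 2 = 11 is NOT divisible by 10.
    ⇒ system is inconsistent (no integer solution).

No solution (the system is inconsistent).


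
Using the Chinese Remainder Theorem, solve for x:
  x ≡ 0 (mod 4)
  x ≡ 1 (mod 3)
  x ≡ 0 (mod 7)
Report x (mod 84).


Moduli 4, 3, 7 are pairwise coprime; by CRT there is a unique solution modulo M = 4 · 3 · 7 = 84.
Solve pairwise, accumulating the modulus:
  Start with x ≡ 0 (mod 4).
  Combine with x ≡ 1 (mod 3): since gcd(4, 3) = 1, we get a unique residue mod 12.
    Write x = 0 + 4·t and substitute into x ≡ 1 (mod 3): 4·t ≡ 1 − 0 = 1 (mod 3).
    Reduce coefficients mod 3: 1·t ≡ 1 (mod 3).
    So t ≡ 1 (mod 3).
    Then x = 0 + 4·1 = 4, valid modulo lcm(4, 3) = 12: x ≡ 4 (mod 12).
  Combine with x ≡ 0 (mod 7): since gcd(12, 7) = 1, we get a unique residue mod 84.
    Write x = 4 + 12·t and substitute into x ≡ 0 (mod 7): 12·t ≡ 0 − 4 = -4 (mod 7).
    Reduce coefficients mod 7: 5·t ≡ 3 (mod 7).
    The inverse of 5 mod 7 is 3 (since 5·3 = 15 = 2·7 + 1), so t ≡ 3·3 = 9 ≡ 2 (mod 7).
    Then x = 4 + 12·2 = 28, valid modulo lcm(12, 7) = 84: x ≡ 28 (mod 84).
Verify: 28 mod 4 = 0 ✓, 28 mod 3 = 1 ✓, 28 mod 7 = 0 ✓.

x ≡ 28 (mod 84).


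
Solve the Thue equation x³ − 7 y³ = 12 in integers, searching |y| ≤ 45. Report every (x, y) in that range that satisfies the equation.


The equation is x³ - 7y³ = 12. For fixed y, x³ = 7·y³ + 12, so a solution requires the RHS to be a perfect cube.
Strategy: iterate y from -45 to 45, compute RHS = 7·y³ + 12, and check whether it is a (positive or negative) perfect cube.
Check small values of y:
  y = 0: RHS = 12 is not a perfect cube.
  y = 1: RHS = 19 is not a perfect cube.
  y = -1: RHS = 5 is not a perfect cube.
  y = 2: RHS = 68 is not a perfect cube.
  y = -2: RHS = -44 is not a perfect cube.
  y = 3: RHS = 201 is not a perfect cube.
  y = -3: RHS = -177 is not a perfect cube.
Continuing the search up to |y| = 45 finds no solutions either.
No (x, y) in the scanned range satisfies the equation.

No integer solutions with |y| ≤ 45.


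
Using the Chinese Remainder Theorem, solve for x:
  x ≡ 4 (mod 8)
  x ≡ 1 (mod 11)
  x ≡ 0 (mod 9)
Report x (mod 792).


Moduli 8, 11, 9 are pairwise coprime; by CRT there is a unique solution modulo M = 8 · 11 · 9 = 792.
Solve pairwise, accumulating the modulus:
  Start with x ≡ 4 (mod 8).
  Combine with x ≡ 1 (mod 11): since gcd(8, 11) = 1, we get a unique residue mod 88.
    Write x = 4 + 8·t and substitute into x ≡ 1 (mod 11): 8·t ≡ 1 − 4 = -3 (mod 11).
    Reduce coefficients mod 11: 8·t ≡ 8 (mod 11).
    The inverse of 8 mod 11 is 7 (since 8·7 = 56 = 5·11 + 1), so t ≡ 7·8 = 56 ≡ 1 (mod 11).
    Then x = 4 + 8·1 = 12, valid modulo lcm(8, 11) = 88: x ≡ 12 (mod 88).
  Combine with x ≡ 0 (mod 9): since gcd(88, 9) = 1, we get a unique residue mod 792.
    Write x = 12 + 88·t and substitute into x ≡ 0 (mod 9): 88·t ≡ 0 − 12 = -12 (mod 9).
    Reduce coefficients mod 9: 7·t ≡ 6 (mod 9).
    The inverse of 7 mod 9 is 4 (since 7·4 = 28 = 3·9 + 1), so t ≡ 4·6 = 24 ≡ 6 (mod 9).
    Then x = 12 + 88·6 = 540, valid modulo lcm(88, 9) = 792: x ≡ 540 (mod 792).
Verify: 540 mod 8 = 4 ✓, 540 mod 11 = 1 ✓, 540 mod 9 = 0 ✓.

x ≡ 540 (mod 792).


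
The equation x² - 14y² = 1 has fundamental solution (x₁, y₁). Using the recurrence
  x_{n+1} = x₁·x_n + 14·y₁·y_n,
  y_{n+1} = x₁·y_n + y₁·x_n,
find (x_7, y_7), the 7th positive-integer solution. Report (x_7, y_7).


Step 1: Find the fundamental solution (x₁, y₁) of x² - 14y² = 1.
  Expand √14 as a continued fraction. a₀ = ⌊√14⌋ = 3; iterate m_{k+1} = d_k·a_k − m_k, d_{k+1} = (14 − m_{k+1}²)/d_k, a_{k+1} = ⌊(a₀ + m_{k+1})/d_{k+1}⌋ (starting m₀ = 0, d₀ = 1), with convergents p_k = a_k·p_{k-1} + p_{k-2}, q_k = a_k·q_{k-1} + q_{k-2} (p₋₁ = 1, q₋₁ = 0):
  k = 0: a₀ = 3; p₀/q₀ = 3/1; p₀² − 14·q₀² = 9 − 14 = -5.
  k = 1: m = 3, d = 5, a = ⌊(3 + 3)/5⌋ = 1; p/q = (1·3 + 1)/(1·1 + 0) = 4/1; p² − 14·q² = 16 − 14 = 2.
  k = 2: m = 2, d = 2, a = ⌊(3 + 2)/2⌋ = 2; p/q = (2·4 + 3)/(2·1 + 1) = 11/3; p² − 14·q² = 121 − 126 = -5.
  k = 3: m = 2, d = 5, a = ⌊(3 + 2)/5⌋ = 1; p/q = (1·11 + 4)/(1·3 + 1) = 15/4; p² − 14·q² = 225 − 224 = 1.
  The first convergent with p² − 14·q² = 1 gives the fundamental solution (x₁, y₁) = (15, 4).
Step 2: Apply the recurrence (x_{n+1}, y_{n+1}) = (x₁x_n + 14y₁y_n, x₁y_n + y₁x_n) repeatedly.
  From (x_1, y_1) = (15, 4): x_2 = 15·15 + 14·4·4 = 449; y_2 = 15·4 + 4·15 = 120.
  From (x_2, y_2) = (449, 120): x_3 = 15·449 + 14·4·120 = 13455; y_3 = 15·120 + 4·449 = 3596.
  From (x_3, y_3) = (13455, 3596): x_4 = 15·13455 + 14·4·3596 = 403201; y_4 = 15·3596 + 4·13455 = 107760.
  From (x_4, y_4) = (403201, 107760): x_5 = 15·403201 + 14·4·107760 = 12082575; y_5 = 15·107760 + 4·403201 = 3229204.
  From (x_5, y_5) = (12082575, 3229204): x_6 = 15·12082575 + 14·4·3229204 = 362074049; y_6 = 15·3229204 + 4·12082575 = 96768360.
  From (x_6, y_6) = (362074049, 96768360): x_7 = 15·362074049 + 14·4·96768360 = 10850138895; y_7 = 15·96768360 + 4·362074049 = 2899821596.
Step 3: Verify x_7² - 14·y_7² = 117725514040791821025 - 117725514040791821024 = 1 (should be 1). ✓

(x_1, y_1) = (15, 4); (x_7, y_7) = (10850138895, 2899821596).


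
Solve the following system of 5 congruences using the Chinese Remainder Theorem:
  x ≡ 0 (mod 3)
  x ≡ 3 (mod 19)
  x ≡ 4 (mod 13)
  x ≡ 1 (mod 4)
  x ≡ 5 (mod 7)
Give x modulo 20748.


Product of moduli M = 3 · 19 · 13 · 4 · 7 = 20748.
Merge one congruence at a time:
  Start: x ≡ 0 (mod 3).
  Combine with x ≡ 3 (mod 19); new modulus lcm = 57.
    Write x = 0 + 3·t and substitute into x ≡ 3 (mod 19): 3·t ≡ 3 − 0 = 3 (mod 19).
    The inverse of 3 mod 19 is 13 (since 3·13 = 39 = 2·19 + 1), so t ≡ 13·3 = 39 ≡ 1 (mod 19).
    Then x = 0 + 3·1 = 3, valid modulo lcm(3, 19) = 57: x ≡ 3 (mod 57).
  Combine with x ≡ 4 (mod 13); new modulus lcm = 741.
    Write x = 3 + 57·t and substitute into x ≡ 4 (mod 13): 57·t ≡ 4 − 3 = 1 (mod 13).
    Reduce coefficients mod 13: 5·t ≡ 1 (mod 13).
    The inverse of 5 mod 13 is 8 (since 5·8 = 40 = 3·13 + 1), so t ≡ 8·1 = 8 ≡ 8 (mod 13).
    Then x = 3 + 57·8 = 459, valid modulo lcm(57, 13) = 741: x ≡ 459 (mod 741).
  Combine with x ≡ 1 (mod 4); new modulus lcm = 2964.
    Write x = 459 + 741·t and substitute into x ≡ 1 (mod 4): 741·t ≡ 1 − 459 = -458 (mod 4).
    Reduce coefficients mod 4: 1·t ≡ 2 (mod 4).
    So t ≡ 2 (mod 4).
    Then x = 459 + 741·2 = 1941, valid modulo lcm(741, 4) = 2964: x ≡ 1941 (mod 2964).
  Combine with x ≡ 5 (mod 7); new modulus lcm = 20748.
    Write x = 1941 + 2964·t and substitute into x ≡ 5 (mod 7): 2964·t ≡ 5 − 1941 = -1936 (mod 7).
    Reduce coefficients mod 7: 3·t ≡ 3 (mod 7).
    The inverse of 3 mod 7 is 5 (since 3·5 = 15 = 2·7 + 1), so t ≡ 5·3 = 15 ≡ 1 (mod 7).
    Then x = 1941 + 2964·1 = 4905, valid modulo lcm(2964, 7) = 20748: x ≡ 4905 (mod 20748).
Verify against each original: 4905 mod 3 = 0, 4905 mod 19 = 3, 4905 mod 13 = 4, 4905 mod 4 = 1, 4905 mod 7 = 5.

x ≡ 4905 (mod 20748).


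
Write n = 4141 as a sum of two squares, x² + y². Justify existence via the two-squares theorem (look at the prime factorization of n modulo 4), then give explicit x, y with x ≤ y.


Step 1: Factor n = 4141 = 41 · 101.
Step 2: Check the mod-4 condition on each prime factor: 41 ≡ 1 (mod 4), exponent 1; 101 ≡ 1 (mod 4), exponent 1.
All primes ≡ 3 (mod 4) appear to even exponent (or don't appear), so by the two-squares theorem n IS expressible as a sum of two squares.
Step 3: Build a representation. Here n = 41 · 101 is a product of primes ≡ 1 (mod 4). Each prime p ≡ 1 (mod 4) is itself a sum of two squares; find a² by testing p − a² for a perfect square:
  41: 41 − 1² = 40, 41 − 2² = 37, 41 − 3² = 32, 41 − 4² = 25 = 5² ⇒ 41 = 4² + 5².
  101: 101 − 1² = 100 = 10² ⇒ 101 = 1² + 10².
  Combine using the Brahmagupta–Fibonacci identity (a² + b²)(c² + d²) = (ac − bd)² + (ad + bc)² = (ac + bd)² + (ad − bc)²:
  41 · 101 = 4141: from (4² + 5²)(1² + 10²), take (4·1 − 5·10, 4·10 + 5·1) = (4 − 50, 40 + 5) = (-46, 45); dropping signs (only squares matter) gives (46, 45); check 46² + 45² = 2116 + 2025 = 4141 ✓.
Step 4: Order so x ≤ y and verify: 45² + 46² = 2025 + 2116 = 4141 = n. ✓

n = 4141 = 45² + 46² (one valid representation with x ≤ y).


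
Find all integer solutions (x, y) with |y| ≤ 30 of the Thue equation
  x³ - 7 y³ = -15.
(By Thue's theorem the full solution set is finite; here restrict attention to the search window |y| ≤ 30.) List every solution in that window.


The equation is x³ - 7y³ = -15. For fixed y, x³ = 7·y³ − 15, so a solution requires the RHS to be a perfect cube.
Strategy: iterate y from -30 to 30, compute RHS = 7·y³ − 15, and check whether it is a (positive or negative) perfect cube.
Check small values of y:
  y = 0: RHS = -15 is not a perfect cube.
  y = 1: RHS = -8 = (-2)³ ⇒ x = -2 works.
  y = -1: RHS = -22 is not a perfect cube.
  y = 2: RHS = 41 is not a perfect cube.
  y = -2: RHS = -71 is not a perfect cube.
  y = 3: RHS = 174 is not a perfect cube.
  y = -3: RHS = -204 is not a perfect cube.
Continuing, at y = -23: RHS = -85184 = (-44)³ ⇒ x = -44 works.
Searching the remaining y in |y| ≤ 30 finds no further solutions.
Collected solutions: (-2, 1), (-44, -23).

Solutions (with |y| ≤ 30): (-2, 1), (-44, -23).


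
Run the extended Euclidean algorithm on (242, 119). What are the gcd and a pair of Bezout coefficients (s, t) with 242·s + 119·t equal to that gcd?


Euclidean algorithm on (242, 119) — divide until remainder is 0:
  242 = 2 · 119 + 4
  119 = 29 · 4 + 3
  4 = 1 · 3 + 1
  3 = 3 · 1 + 0
gcd(242, 119) = 1.
Track Bezout coefficients alongside the remainders: start with r₀ = 242 = a·1 + b·0 (s = 1, t = 0) and r₁ = 119 = a·0 + b·1 (s = 0, t = 1); each new remainder r_{k+1} = r_{k-1} − q_k·r_k inherits s_{k+1} = s_{k-1} − q_k·s_k, t_{k+1} = t_{k-1} − q_k·t_k, so r_k = a·s_k + b·t_k at every step:
  q = 2: r = 4, s = 1 − 2·0 = 1, t = 0 − 2·1 = -2  (check: 242·1 + 119·(-2) = 4)
  q = 29: r = 3, s = 0 − 29·1 = -29, t = 1 − 29·(-2) = 59  (check: 242·(-29) + 119·59 = 3)
  q = 1: r = 1, s = 1 − 1·(-29) = 30, t = -2 − 1·59 = -61  (check: 242·30 + 119·(-61) = 1)
The row with r = 1 (the gcd) gives the Bezout coefficients s = 30, t = -61.
Result: 242 · (30) + 119 · (-61) = 1.

gcd(242, 119) = 1; s = 30, t = -61 (check: 242·30 + 119·(-61) = 1).


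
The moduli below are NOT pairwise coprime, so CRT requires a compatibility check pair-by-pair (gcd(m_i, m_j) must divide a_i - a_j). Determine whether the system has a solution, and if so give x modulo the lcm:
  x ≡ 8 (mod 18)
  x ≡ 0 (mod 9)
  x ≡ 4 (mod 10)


Moduli 18, 9, 10 are not pairwise coprime, so CRT works modulo lcm(m_i) when all pairwise compatibility conditions hold.
Pairwise compatibility: gcd(m_i, m_j) must divide a_i - a_j for every pair.
Merge one congruence at a time:
  Start: x ≡ 8 (mod 18).
  Combine with x ≡ 0 (mod 9): gcd(18, 9) = 9, and 0 - 8 = -8 is NOT divisible by 9.
    ⇒ system is inconsistent (no integer solution).

No solution (the system is inconsistent).


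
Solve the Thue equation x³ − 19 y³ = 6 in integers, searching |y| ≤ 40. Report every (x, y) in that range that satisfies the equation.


The equation is x³ - 19y³ = 6. For fixed y, x³ = 19·y³ + 6, so a solution requires the RHS to be a perfect cube.
Strategy: iterate y from -40 to 40, compute RHS = 19·y³ + 6, and check whether it is a (positive or negative) perfect cube.
Check small values of y:
  y = 0: RHS = 6 is not a perfect cube.
  y = 1: RHS = 25 is not a perfect cube.
  y = -1: RHS = -13 is not a perfect cube.
  y = 2: RHS = 158 is not a perfect cube.
  y = -2: RHS = -146 is not a perfect cube.
  y = 3: RHS = 519 is not a perfect cube.
  y = -3: RHS = -507 is not a perfect cube.
Continuing the search up to |y| = 40 finds no solutions either.
No (x, y) in the scanned range satisfies the equation.

No integer solutions with |y| ≤ 40.


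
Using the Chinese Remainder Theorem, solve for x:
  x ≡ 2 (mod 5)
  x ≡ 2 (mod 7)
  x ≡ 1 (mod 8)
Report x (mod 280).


Moduli 5, 7, 8 are pairwise coprime; by CRT there is a unique solution modulo M = 5 · 7 · 8 = 280.
Solve pairwise, accumulating the modulus:
  Start with x ≡ 2 (mod 5).
  Combine with x ≡ 2 (mod 7): since gcd(5, 7) = 1, we get a unique residue mod 35.
    Write x = 2 + 5·t and substitute into x ≡ 2 (mod 7): 5·t ≡ 2 − 2 = 0 (mod 7).
    The inverse of 5 mod 7 is 3 (since 5·3 = 15 = 2·7 + 1), so t ≡ 3·0 = 0 ≡ 0 (mod 7).
    Then x = 2 + 5·0 = 2, valid modulo lcm(5, 7) = 35: x ≡ 2 (mod 35).
  Combine with x ≡ 1 (mod 8): since gcd(35, 8) = 1, we get a unique residue mod 280.
    Write x = 2 + 35·t and substitute into x ≡ 1 (mod 8): 35·t ≡ 1 − 2 = -1 (mod 8).
    Reduce coefficients mod 8: 3·t ≡ 7 (mod 8).
    The inverse of 3 mod 8 is 3 (since 3·3 = 9 = 1·8 + 1), so t ≡ 3·7 = 21 ≡ 5 (mod 8).
    Then x = 2 + 35·5 = 177, valid modulo lcm(35, 8) = 280: x ≡ 177 (mod 280).
Verify: 177 mod 5 = 2 ✓, 177 mod 7 = 2 ✓, 177 mod 8 = 1 ✓.

x ≡ 177 (mod 280).


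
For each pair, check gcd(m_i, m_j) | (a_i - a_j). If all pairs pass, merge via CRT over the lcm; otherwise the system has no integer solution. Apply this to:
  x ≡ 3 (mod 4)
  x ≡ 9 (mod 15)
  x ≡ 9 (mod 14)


Moduli 4, 15, 14 are not pairwise coprime, so CRT works modulo lcm(m_i) when all pairwise compatibility conditions hold.
Pairwise compatibility: gcd(m_i, m_j) must divide a_i - a_j for every pair.
Merge one congruence at a time:
  Start: x ≡ 3 (mod 4).
  Combine with x ≡ 9 (mod 15): gcd(4, 15) = 1; 9 - 3 = 6, which IS divisible by 1, so compatible.
    Write x = 3 + 4·t and substitute into x ≡ 9 (mod 15): 4·t ≡ 9 − 3 = 6 (mod 15).
    The inverse of 4 mod 15 is 4 (since 4·4 = 16 = 1·15 + 1), so t ≡ 4·6 = 24 ≡ 9 (mod 15).
    Then x = 3 + 4·9 = 39, valid modulo lcm(4, 15) = 60: x ≡ 39 (mod 60).
  Combine with x ≡ 9 (mod 14): gcd(60, 14) = 2; 9 - 39 = -30, which IS divisible by 2, so compatible.
    Write x = 39 + 60·t and substitute into x ≡ 9 (mod 14): 60·t ≡ 9 − 39 = -30 (mod 14).
    Divide the congruence (and modulus) by g = 2: 30·t ≡ -15 (mod 7).
    Reduce coefficients mod 7: 2·t ≡ 6 (mod 7).
    The inverse of 2 mod 7 is 4 (since 2·4 = 8 = 1·7 + 1), so t ≡ 4·6 = 24 ≡ 3 (mod 7).
    Then x = 39 + 60·3 = 219, valid modulo lcm(60, 14) = 420: x ≡ 219 (mod 420).
Verify: 219 mod 4 = 3, 219 mod 15 = 9, 219 mod 14 = 9.

x ≡ 219 (mod 420).


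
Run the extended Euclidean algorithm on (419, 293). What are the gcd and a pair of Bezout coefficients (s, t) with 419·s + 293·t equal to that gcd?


Euclidean algorithm on (419, 293) — divide until remainder is 0:
  419 = 1 · 293 + 126
  293 = 2 · 126 + 41
  126 = 3 · 41 + 3
  41 = 13 · 3 + 2
  3 = 1 · 2 + 1
  2 = 2 · 1 + 0
gcd(419, 293) = 1.
Track Bezout coefficients alongside the remainders: start with r₀ = 419 = a·1 + b·0 (s = 1, t = 0) and r₁ = 293 = a·0 + b·1 (s = 0, t = 1); each new remainder r_{k+1} = r_{k-1} − q_k·r_k inherits s_{k+1} = s_{k-1} − q_k·s_k, t_{k+1} = t_{k-1} − q_k·t_k, so r_k = a·s_k + b·t_k at every step:
  q = 1: r = 126, s = 1 − 1·0 = 1, t = 0 − 1·1 = -1  (check: 419·1 + 293·(-1) = 126)
  q = 2: r = 41, s = 0 − 2·1 = -2, t = 1 − 2·(-1) = 3  (check: 419·(-2) + 293·3 = 41)
  q = 3: r = 3, s = 1 − 3·(-2) = 7, t = -1 − 3·3 = -10  (check: 419·7 + 293·(-10) = 3)
  q = 13: r = 2, s = -2 − 13·7 = -93, t = 3 − 13·(-10) = 133  (check: 419·(-93) + 293·133 = 2)
  q = 1: r = 1, s = 7 − 1·(-93) = 100, t = -10 − 1·133 = -143  (check: 419·100 + 293·(-143) = 1)
The row with r = 1 (the gcd) gives the Bezout coefficients s = 100, t = -143.
Result: 419 · (100) + 293 · (-143) = 1.

gcd(419, 293) = 1; s = 100, t = -143 (check: 419·100 + 293·(-143) = 1).


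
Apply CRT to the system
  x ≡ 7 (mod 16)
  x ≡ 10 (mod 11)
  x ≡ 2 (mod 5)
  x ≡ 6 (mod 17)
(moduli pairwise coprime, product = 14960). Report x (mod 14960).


Product of moduli M = 16 · 11 · 5 · 17 = 14960.
Merge one congruence at a time:
  Start: x ≡ 7 (mod 16).
  Combine with x ≡ 10 (mod 11); new modulus lcm = 176.
    Write x = 7 + 16·t and substitute into x ≡ 10 (mod 11): 16·t ≡ 10 − 7 = 3 (mod 11).
    Reduce coefficients mod 11: 5·t ≡ 3 (mod 11).
    The inverse of 5 mod 11 is 9 (since 5·9 = 45 = 4·11 + 1), so t ≡ 9·3 = 27 ≡ 5 (mod 11).
    Then x = 7 + 16·5 = 87, valid modulo lcm(16, 11) = 176: x ≡ 87 (mod 176).
  Combine with x ≡ 2 (mod 5); new modulus lcm = 880.
    Write x = 87 + 176·t and substitute into x ≡ 2 (mod 5): 176·t ≡ 2 − 87 = -85 (mod 5).
    Reduce coefficients mod 5: 1·t ≡ 0 (mod 5).
    So t ≡ 0 (mod 5).
    Then x = 87 + 176·0 = 87, valid modulo lcm(176, 5) = 880: x ≡ 87 (mod 880).
  Combine with x ≡ 6 (mod 17); new modulus lcm = 14960.
    Write x = 87 + 880·t and substitute into x ≡ 6 (mod 17): 880·t ≡ 6 − 87 = -81 (mod 17).
    Reduce coefficients mod 17: 13·t ≡ 4 (mod 17).
    The inverse of 13 mod 17 is 4 (since 13·4 = 52 = 3·17 + 1), so t ≡ 4·4 = 16 ≡ 16 (mod 17).
    Then x = 87 + 880·16 = 14167, valid modulo lcm(880, 17) = 14960: x ≡ 14167 (mod 14960).
Verify against each original: 14167 mod 16 = 7, 14167 mod 11 = 10, 14167 mod 5 = 2, 14167 mod 17 = 6.

x ≡ 14167 (mod 14960).


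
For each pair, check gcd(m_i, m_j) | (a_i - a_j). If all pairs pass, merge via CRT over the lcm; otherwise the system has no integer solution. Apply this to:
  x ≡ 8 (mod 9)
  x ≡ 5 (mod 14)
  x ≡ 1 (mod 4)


Moduli 9, 14, 4 are not pairwise coprime, so CRT works modulo lcm(m_i) when all pairwise compatibility conditions hold.
Pairwise compatibility: gcd(m_i, m_j) must divide a_i - a_j for every pair.
Merge one congruence at a time:
  Start: x ≡ 8 (mod 9).
  Combine with x ≡ 5 (mod 14): gcd(9, 14) = 1; 5 - 8 = -3, which IS divisible by 1, so compatible.
    Write x = 8 + 9·t and substitute into x ≡ 5 (mod 14): 9·t ≡ 5 − 8 = -3 (mod 14).
    Reduce coefficients mod 14: 9·t ≡ 11 (mod 14).
    The inverse of 9 mod 14 is 11 (since 9·11 = 99 = 7·14 + 1), so t ≡ 11·11 = 121 ≡ 9 (mod 14).
    Then x = 8 + 9·9 = 89, valid modulo lcm(9, 14) = 126: x ≡ 89 (mod 126).
  Combine with x ≡ 1 (mod 4): gcd(126, 4) = 2; 1 - 89 = -88, which IS divisible by 2, so compatible.
    Write x = 89 + 126·t and substitute into x ≡ 1 (mod 4): 126·t ≡ 1 − 89 = -88 (mod 4).
    Divide the congruence (and modulus) by g = 2: 63·t ≡ -44 (mod 2).
    Reduce coefficients mod 2: 1·t ≡ 0 (mod 2).
    So t ≡ 0 (mod 2).
    Then x = 89 + 126·0 = 89, valid modulo lcm(126, 4) = 252: x ≡ 89 (mod 252).
Verify: 89 mod 9 = 8, 89 mod 14 = 5, 89 mod 4 = 1.

x ≡ 89 (mod 252).


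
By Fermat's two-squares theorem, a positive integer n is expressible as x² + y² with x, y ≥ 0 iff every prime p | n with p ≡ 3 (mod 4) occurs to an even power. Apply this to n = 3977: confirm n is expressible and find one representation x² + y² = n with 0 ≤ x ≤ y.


Step 1: Factor n = 3977 = 41 · 97.
Step 2: Check the mod-4 condition on each prime factor: 41 ≡ 1 (mod 4), exponent 1; 97 ≡ 1 (mod 4), exponent 1.
All primes ≡ 3 (mod 4) appear to even exponent (or don't appear), so by the two-squares theorem n IS expressible as a sum of two squares.
Step 3: Build a representation. Here n = 41 · 97 is a product of primes ≡ 1 (mod 4). Each prime p ≡ 1 (mod 4) is itself a sum of two squares; find a² by testing p − a² for a perfect square:
  41: 41 − 1² = 40, 41 − 2² = 37, 41 − 3² = 32, 41 − 4² = 25 = 5² ⇒ 41 = 4² + 5².
  97: 97 − 1² = 96, 97 − 2² = 93, 97 − 3² = 88, 97 − 4² = 81 = 9² ⇒ 97 = 4² + 9².
  Combine using the Brahmagupta–Fibonacci identity (a² + b²)(c² + d²) = (ac − bd)² + (ad + bc)² = (ac + bd)² + (ad − bc)²:
  41 · 97 = 3977: from (4² + 5²)(4² + 9²), take (4·4 − 5·9, 4·9 + 5·4) = (16 − 45, 36 + 20) = (-29, 56); dropping signs (only squares matter) gives (29, 56); check 29² + 56² = 841 + 3136 = 3977 ✓.
Step 4: Order so x ≤ y and verify: 29² + 56² = 841 + 3136 = 3977 = n. ✓

n = 3977 = 29² + 56² (one valid representation with x ≤ y).


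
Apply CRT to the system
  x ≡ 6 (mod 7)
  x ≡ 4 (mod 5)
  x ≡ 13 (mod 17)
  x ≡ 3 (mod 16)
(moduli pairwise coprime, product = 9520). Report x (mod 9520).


Product of moduli M = 7 · 5 · 17 · 16 = 9520.
Merge one congruence at a time:
  Start: x ≡ 6 (mod 7).
  Combine with x ≡ 4 (mod 5); new modulus lcm = 35.
    Write x = 6 + 7·t and substitute into x ≡ 4 (mod 5): 7·t ≡ 4 − 6 = -2 (mod 5).
    Reduce coefficients mod 5: 2·t ≡ 3 (mod 5).
    The inverse of 2 mod 5 is 3 (since 2·3 = 6 = 1·5 + 1), so t ≡ 3·3 = 9 ≡ 4 (mod 5).
    Then x = 6 + 7·4 = 34, valid modulo lcm(7, 5) = 35: x ≡ 34 (mod 35).
  Combine with x ≡ 13 (mod 17); new modulus lcm = 595.
    Write x = 34 + 35·t and substitute into x ≡ 13 (mod 17): 35·t ≡ 13 − 34 = -21 (mod 17).
    Reduce coefficients mod 17: 1·t ≡ 13 (mod 17).
    So t ≡ 13 (mod 17).
    Then x = 34 + 35·13 = 489, valid modulo lcm(35, 17) = 595: x ≡ 489 (mod 595).
  Combine with x ≡ 3 (mod 16); new modulus lcm = 9520.
    Write x = 489 + 595·t and substitute into x ≡ 3 (mod 16): 595·t ≡ 3 − 489 = -486 (mod 16).
    Reduce coefficients mod 16: 3·t ≡ 10 (mod 16).
    The inverse of 3 mod 16 is 11 (since 3·11 = 33 = 2·16 + 1), so t ≡ 11·10 = 110 ≡ 14 (mod 16).
    Then x = 489 + 595·14 = 8819, valid modulo lcm(595, 16) = 9520: x ≡ 8819 (mod 9520).
Verify against each original: 8819 mod 7 = 6, 8819 mod 5 = 4, 8819 mod 17 = 13, 8819 mod 16 = 3.

x ≡ 8819 (mod 9520).


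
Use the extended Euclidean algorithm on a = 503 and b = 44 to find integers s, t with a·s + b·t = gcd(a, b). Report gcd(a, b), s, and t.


Euclidean algorithm on (503, 44) — divide until remainder is 0:
  503 = 11 · 44 + 19
  44 = 2 · 19 + 6
  19 = 3 · 6 + 1
  6 = 6 · 1 + 0
gcd(503, 44) = 1.
Track Bezout coefficients alongside the remainders: start with r₀ = 503 = a·1 + b·0 (s = 1, t = 0) and r₁ = 44 = a·0 + b·1 (s = 0, t = 1); each new remainder r_{k+1} = r_{k-1} − q_k·r_k inherits s_{k+1} = s_{k-1} − q_k·s_k, t_{k+1} = t_{k-1} − q_k·t_k, so r_k = a·s_k + b·t_k at every step:
  q = 11: r = 19, s = 1 − 11·0 = 1, t = 0 − 11·1 = -11  (check: 503·1 + 44·(-11) = 19)
  q = 2: r = 6, s = 0 − 2·1 = -2, t = 1 − 2·(-11) = 23  (check: 503·(-2) + 44·23 = 6)
  q = 3: r = 1, s = 1 − 3·(-2) = 7, t = -11 − 3·23 = -80  (check: 503·7 + 44·(-80) = 1)
The row with r = 1 (the gcd) gives the Bezout coefficients s = 7, t = -80.
Result: 503 · (7) + 44 · (-80) = 1.

gcd(503, 44) = 1; s = 7, t = -80 (check: 503·7 + 44·(-80) = 1).


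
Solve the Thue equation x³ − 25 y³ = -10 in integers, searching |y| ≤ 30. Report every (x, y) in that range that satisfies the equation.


The equation is x³ - 25y³ = -10. For fixed y, x³ = 25·y³ − 10, so a solution requires the RHS to be a perfect cube.
Strategy: iterate y from -30 to 30, compute RHS = 25·y³ − 10, and check whether it is a (positive or negative) perfect cube.
Check small values of y:
  y = 0: RHS = -10 is not a perfect cube.
  y = 1: RHS = 15 is not a perfect cube.
  y = -1: RHS = -35 is not a perfect cube.
  y = 2: RHS = 190 is not a perfect cube.
  y = -2: RHS = -210 is not a perfect cube.
  y = 3: RHS = 665 is not a perfect cube.
  y = -3: RHS = -685 is not a perfect cube.
Continuing the search up to |y| = 30 finds no solutions either.
No (x, y) in the scanned range satisfies the equation.

No integer solutions with |y| ≤ 30.


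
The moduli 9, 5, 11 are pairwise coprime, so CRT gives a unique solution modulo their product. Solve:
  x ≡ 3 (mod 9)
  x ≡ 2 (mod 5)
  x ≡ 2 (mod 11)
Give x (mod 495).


Moduli 9, 5, 11 are pairwise coprime; by CRT there is a unique solution modulo M = 9 · 5 · 11 = 495.
Solve pairwise, accumulating the modulus:
  Start with x ≡ 3 (mod 9).
  Combine with x ≡ 2 (mod 5): since gcd(9, 5) = 1, we get a unique residue mod 45.
    Write x = 3 + 9·t and substitute into x ≡ 2 (mod 5): 9·t ≡ 2 − 3 = -1 (mod 5).
    Reduce coefficients mod 5: 4·t ≡ 4 (mod 5).
    The inverse of 4 mod 5 is 4 (since 4·4 = 16 = 3·5 + 1), so t ≡ 4·4 = 16 ≡ 1 (mod 5).
    Then x = 3 + 9·1 = 12, valid modulo lcm(9, 5) = 45: x ≡ 12 (mod 45).
  Combine with x ≡ 2 (mod 11): since gcd(45, 11) = 1, we get a unique residue mod 495.
    Write x = 12 + 45·t and substitute into x ≡ 2 (mod 11): 45·t ≡ 2 − 12 = -10 (mod 11).
    Reduce coefficients mod 11: 1·t ≡ 1 (mod 11).
    So t ≡ 1 (mod 11).
    Then x = 12 + 45·1 = 57, valid modulo lcm(45, 11) = 495: x ≡ 57 (mod 495).
Verify: 57 mod 9 = 3 ✓, 57 mod 5 = 2 ✓, 57 mod 11 = 2 ✓.

x ≡ 57 (mod 495).


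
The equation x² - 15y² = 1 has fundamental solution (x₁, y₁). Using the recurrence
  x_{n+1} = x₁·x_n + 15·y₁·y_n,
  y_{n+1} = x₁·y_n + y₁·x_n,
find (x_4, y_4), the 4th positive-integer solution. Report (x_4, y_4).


Step 1: Find the fundamental solution (x₁, y₁) of x² - 15y² = 1.
  Expand √15 as a continued fraction. a₀ = ⌊√15⌋ = 3; iterate m_{k+1} = d_k·a_k − m_k, d_{k+1} = (15 − m_{k+1}²)/d_k, a_{k+1} = ⌊(a₀ + m_{k+1})/d_{k+1}⌋ (starting m₀ = 0, d₀ = 1), with convergents p_k = a_k·p_{k-1} + p_{k-2}, q_k = a_k·q_{k-1} + q_{k-2} (p₋₁ = 1, q₋₁ = 0):
  k = 0: a₀ = 3; p₀/q₀ = 3/1; p₀² − 15·q₀² = 9 − 15 = -6.
  k = 1: m = 3, d = 6, a = ⌊(3 + 3)/6⌋ = 1; p/q = (1·3 + 1)/(1·1 + 0) = 4/1; p² − 15·q² = 16 − 15 = 1.
  The first convergent with p² − 15·q² = 1 gives the fundamental solution (x₁, y₁) = (4, 1).
Step 2: Apply the recurrence (x_{n+1}, y_{n+1}) = (x₁x_n + 15y₁y_n, x₁y_n + y₁x_n) repeatedly.
  From (x_1, y_1) = (4, 1): x_2 = 4·4 + 15·1·1 = 31; y_2 = 4·1 + 1·4 = 8.
  From (x_2, y_2) = (31, 8): x_3 = 4·31 + 15·1·8 = 244; y_3 = 4·8 + 1·31 = 63.
  From (x_3, y_3) = (244, 63): x_4 = 4·244 + 15·1·63 = 1921; y_4 = 4·63 + 1·244 = 496.
Step 3: Verify x_4² - 15·y_4² = 3690241 - 3690240 = 1 (should be 1). ✓

(x_1, y_1) = (4, 1); (x_4, y_4) = (1921, 496).


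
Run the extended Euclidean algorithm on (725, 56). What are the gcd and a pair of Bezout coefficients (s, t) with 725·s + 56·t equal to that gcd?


Euclidean algorithm on (725, 56) — divide until remainder is 0:
  725 = 12 · 56 + 53
  56 = 1 · 53 + 3
  53 = 17 · 3 + 2
  3 = 1 · 2 + 1
  2 = 2 · 1 + 0
gcd(725, 56) = 1.
Track Bezout coefficients alongside the remainders: start with r₀ = 725 = a·1 + b·0 (s = 1, t = 0) and r₁ = 56 = a·0 + b·1 (s = 0, t = 1); each new remainder r_{k+1} = r_{k-1} − q_k·r_k inherits s_{k+1} = s_{k-1} − q_k·s_k, t_{k+1} = t_{k-1} − q_k·t_k, so r_k = a·s_k + b·t_k at every step:
  q = 12: r = 53, s = 1 − 12·0 = 1, t = 0 − 12·1 = -12  (check: 725·1 + 56·(-12) = 53)
  q = 1: r = 3, s = 0 − 1·1 = -1, t = 1 − 1·(-12) = 13  (check: 725·(-1) + 56·13 = 3)
  q = 17: r = 2, s = 1 − 17·(-1) = 18, t = -12 − 17·13 = -233  (check: 725·18 + 56·(-233) = 2)
  q = 1: r = 1, s = -1 − 1·18 = -19, t = 13 − 1·(-233) = 246  (check: 725·(-19) + 56·246 = 1)
The row with r = 1 (the gcd) gives the Bezout coefficients s = -19, t = 246.
Result: 725 · (-19) + 56 · (246) = 1.

gcd(725, 56) = 1; s = -19, t = 246 (check: 725·(-19) + 56·246 = 1).


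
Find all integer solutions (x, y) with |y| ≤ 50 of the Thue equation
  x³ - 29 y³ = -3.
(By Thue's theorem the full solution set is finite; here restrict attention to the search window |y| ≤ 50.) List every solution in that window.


The equation is x³ - 29y³ = -3. For fixed y, x³ = 29·y³ − 3, so a solution requires the RHS to be a perfect cube.
Strategy: iterate y from -50 to 50, compute RHS = 29·y³ − 3, and check whether it is a (positive or negative) perfect cube.
Check small values of y:
  y = 0: RHS = -3 is not a perfect cube.
  y = 1: RHS = 26 is not a perfect cube.
  y = -1: RHS = -32 is not a perfect cube.
  y = 2: RHS = 229 is not a perfect cube.
  y = -2: RHS = -235 is not a perfect cube.
  y = 3: RHS = 780 is not a perfect cube.
  y = -3: RHS = -786 is not a perfect cube.
Continuing the search up to |y| = 50 finds no solutions either.
No (x, y) in the scanned range satisfies the equation.

No integer solutions with |y| ≤ 50.


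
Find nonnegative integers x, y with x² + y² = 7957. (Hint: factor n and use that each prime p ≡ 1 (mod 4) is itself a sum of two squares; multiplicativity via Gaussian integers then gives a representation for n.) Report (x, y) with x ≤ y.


Step 1: Factor n = 7957 = 73 · 109.
Step 2: Check the mod-4 condition on each prime factor: 73 ≡ 1 (mod 4), exponent 1; 109 ≡ 1 (mod 4), exponent 1.
All primes ≡ 3 (mod 4) appear to even exponent (or don't appear), so by the two-squares theorem n IS expressible as a sum of two squares.
Step 3: Build a representation. Here n = 73 · 109 is a product of primes ≡ 1 (mod 4). Each prime p ≡ 1 (mod 4) is itself a sum of two squares; find a² by testing p − a² for a perfect square:
  73: 73 − 1² = 72, 73 − 2² = 69, 73 − 3² = 64 = 8² ⇒ 73 = 3² + 8².
  109: 109 − 1² = 108, 109 − 2² = 105, 109 − 3² = 100 = 10² ⇒ 109 = 3² + 10².
  Combine using the Brahmagupta–Fibonacci identity (a² + b²)(c² + d²) = (ac − bd)² + (ad + bc)² = (ac + bd)² + (ad − bc)²:
  73 · 109 = 7957: from (3² + 8²)(3² + 10²), take (3·3 − 8·10, 3·10 + 8·3) = (9 − 80, 30 + 24) = (-71, 54); dropping signs (only squares matter) gives (71, 54); check 71² + 54² = 5041 + 2916 = 7957 ✓.
Step 4: Order so x ≤ y and verify: 54² + 71² = 2916 + 5041 = 7957 = n. ✓

n = 7957 = 54² + 71² (one valid representation with x ≤ y).


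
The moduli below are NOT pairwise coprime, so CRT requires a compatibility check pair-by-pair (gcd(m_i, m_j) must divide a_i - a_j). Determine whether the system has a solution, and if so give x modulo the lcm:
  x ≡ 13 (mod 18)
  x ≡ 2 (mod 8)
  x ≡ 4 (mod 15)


Moduli 18, 8, 15 are not pairwise coprime, so CRT works modulo lcm(m_i) when all pairwise compatibility conditions hold.
Pairwise compatibility: gcd(m_i, m_j) must divide a_i - a_j for every pair.
Merge one congruence at a time:
  Start: x ≡ 13 (mod 18).
  Combine with x ≡ 2 (mod 8): gcd(18, 8) = 2, and 2 - 13 = -11 is NOT divisible by 2.
    ⇒ system is inconsistent (no integer solution).

No solution (the system is inconsistent).


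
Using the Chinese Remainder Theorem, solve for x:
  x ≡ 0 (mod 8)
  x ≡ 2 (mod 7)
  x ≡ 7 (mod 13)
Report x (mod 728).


Moduli 8, 7, 13 are pairwise coprime; by CRT there is a unique solution modulo M = 8 · 7 · 13 = 728.
Solve pairwise, accumulating the modulus:
  Start with x ≡ 0 (mod 8).
  Combine with x ≡ 2 (mod 7): since gcd(8, 7) = 1, we get a unique residue mod 56.
    Write x = 0 + 8·t and substitute into x ≡ 2 (mod 7): 8·t ≡ 2 − 0 = 2 (mod 7).
    Reduce coefficients mod 7: 1·t ≡ 2 (mod 7).
    So t ≡ 2 (mod 7).
    Then x = 0 + 8·2 = 16, valid modulo lcm(8, 7) = 56: x ≡ 16 (mod 56).
  Combine with x ≡ 7 (mod 13): since gcd(56, 13) = 1, we get a unique residue mod 728.
    Write x = 16 + 56·t and substitute into x ≡ 7 (mod 13): 56·t ≡ 7 − 16 = -9 (mod 13).
    Reduce coefficients mod 13: 4·t ≡ 4 (mod 13).
    The inverse of 4 mod 13 is 10 (since 4·10 = 40 = 3·13 + 1), so t ≡ 10·4 = 40 ≡ 1 (mod 13).
    Then x = 16 + 56·1 = 72, valid modulo lcm(56, 13) = 728: x ≡ 72 (mod 728).
Verify: 72 mod 8 = 0 ✓, 72 mod 7 = 2 ✓, 72 mod 13 = 7 ✓.

x ≡ 72 (mod 728).


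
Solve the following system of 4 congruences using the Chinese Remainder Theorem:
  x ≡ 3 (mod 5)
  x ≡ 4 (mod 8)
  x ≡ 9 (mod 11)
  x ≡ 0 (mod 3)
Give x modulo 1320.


Product of moduli M = 5 · 8 · 11 · 3 = 1320.
Merge one congruence at a time:
  Start: x ≡ 3 (mod 5).
  Combine with x ≡ 4 (mod 8); new modulus lcm = 40.
    Write x = 3 + 5·t and substitute into x ≡ 4 (mod 8): 5·t ≡ 4 − 3 = 1 (mod 8).
    The inverse of 5 mod 8 is 5 (since 5·5 = 25 = 3·8 + 1), so t ≡ 5·1 = 5 ≡ 5 (mod 8).
    Then x = 3 + 5·5 = 28, valid modulo lcm(5, 8) = 40: x ≡ 28 (mod 40).
  Combine with x ≡ 9 (mod 11); new modulus lcm = 440.
    Write x = 28 + 40·t and substitute into x ≡ 9 (mod 11): 40·t ≡ 9 − 28 = -19 (mod 11).
    Reduce coefficients mod 11: 7·t ≡ 3 (mod 11).
    The inverse of 7 mod 11 is 8 (since 7·8 = 56 = 5·11 + 1), so t ≡ 8·3 = 24 ≡ 2 (mod 11).
    Then x = 28 + 40·2 = 108, valid modulo lcm(40, 11) = 440: x ≡ 108 (mod 440).
  Combine with x ≡ 0 (mod 3); new modulus lcm = 1320.
    Write x = 108 + 440·t and substitute into x ≡ 0 (mod 3): 440·t ≡ 0 − 108 = -108 (mod 3).
    Reduce coefficients mod 3: 2·t ≡ 0 (mod 3).
    The inverse of 2 mod 3 is 2 (since 2·2 = 4 = 1·3 + 1), so t ≡ 2·0 = 0 ≡ 0 (mod 3).
    Then x = 108 + 440·0 = 108, valid modulo lcm(440, 3) = 1320: x ≡ 108 (mod 1320).
Verify against each original: 108 mod 5 = 3, 108 mod 8 = 4, 108 mod 11 = 9, 108 mod 3 = 0.

x ≡ 108 (mod 1320).


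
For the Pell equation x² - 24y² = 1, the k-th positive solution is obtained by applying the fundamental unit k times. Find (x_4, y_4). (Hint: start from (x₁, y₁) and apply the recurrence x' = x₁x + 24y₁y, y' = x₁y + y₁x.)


Step 1: Find the fundamental solution (x₁, y₁) of x² - 24y² = 1.
  Expand √24 as a continued fraction. a₀ = ⌊√24⌋ = 4; iterate m_{k+1} = d_k·a_k − m_k, d_{k+1} = (24 − m_{k+1}²)/d_k, a_{k+1} = ⌊(a₀ + m_{k+1})/d_{k+1}⌋ (starting m₀ = 0, d₀ = 1), with convergents p_k = a_k·p_{k-1} + p_{k-2}, q_k = a_k·q_{k-1} + q_{k-2} (p₋₁ = 1, q₋₁ = 0):
  k = 0: a₀ = 4; p₀/q₀ = 4/1; p₀² − 24·q₀² = 16 − 24 = -8.
  k = 1: m = 4, d = 8, a = ⌊(4 + 4)/8⌋ = 1; p/q = (1·4 + 1)/(1·1 + 0) = 5/1; p² − 24·q² = 25 − 24 = 1.
  The first convergent with p² − 24·q² = 1 gives the fundamental solution (x₁, y₁) = (5, 1).
Step 2: Apply the recurrence (x_{n+1}, y_{n+1}) = (x₁x_n + 24y₁y_n, x₁y_n + y₁x_n) repeatedly.
  From (x_1, y_1) = (5, 1): x_2 = 5·5 + 24·1·1 = 49; y_2 = 5·1 + 1·5 = 10.
  From (x_2, y_2) = (49, 10): x_3 = 5·49 + 24·1·10 = 485; y_3 = 5·10 + 1·49 = 99.
  From (x_3, y_3) = (485, 99): x_4 = 5·485 + 24·1·99 = 4801; y_4 = 5·99 + 1·485 = 980.
Step 3: Verify x_4² - 24·y_4² = 23049601 - 23049600 = 1 (should be 1). ✓

(x_1, y_1) = (5, 1); (x_4, y_4) = (4801, 980).


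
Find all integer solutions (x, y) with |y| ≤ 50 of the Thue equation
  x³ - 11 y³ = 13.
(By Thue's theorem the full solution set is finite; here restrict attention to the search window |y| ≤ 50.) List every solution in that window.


The equation is x³ - 11y³ = 13. For fixed y, x³ = 11·y³ + 13, so a solution requires the RHS to be a perfect cube.
Strategy: iterate y from -50 to 50, compute RHS = 11·y³ + 13, and check whether it is a (positive or negative) perfect cube.
Check small values of y:
  y = 0: RHS = 13 is not a perfect cube.
  y = 1: RHS = 24 is not a perfect cube.
  y = -1: RHS = 2 is not a perfect cube.
  y = 2: RHS = 101 is not a perfect cube.
  y = -2: RHS = -75 is not a perfect cube.
  y = 3: RHS = 310 is not a perfect cube.
  y = -3: RHS = -284 is not a perfect cube.
Continuing the search up to |y| = 50 finds no solutions either.
No (x, y) in the scanned range satisfies the equation.

No integer solutions with |y| ≤ 50.


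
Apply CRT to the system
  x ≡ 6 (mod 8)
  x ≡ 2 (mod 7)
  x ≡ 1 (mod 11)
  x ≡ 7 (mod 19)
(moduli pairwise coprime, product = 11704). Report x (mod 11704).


Product of moduli M = 8 · 7 · 11 · 19 = 11704.
Merge one congruence at a time:
  Start: x ≡ 6 (mod 8).
  Combine with x ≡ 2 (mod 7); new modulus lcm = 56.
    Write x = 6 + 8·t and substitute into x ≡ 2 (mod 7): 8·t ≡ 2 − 6 = -4 (mod 7).
    Reduce coefficients mod 7: 1·t ≡ 3 (mod 7).
    So t ≡ 3 (mod 7).
    Then x = 6 + 8·3 = 30, valid modulo lcm(8, 7) = 56: x ≡ 30 (mod 56).
  Combine with x ≡ 1 (mod 11); new modulus lcm = 616.
    Write x = 30 + 56·t and substitute into x ≡ 1 (mod 11): 56·t ≡ 1 − 30 = -29 (mod 11).
    Reduce coefficients mod 11: 1·t ≡ 4 (mod 11).
    So t ≡ 4 (mod 11).
    Then x = 30 + 56·4 = 254, valid modulo lcm(56, 11) = 616: x ≡ 254 (mod 616).
  Combine with x ≡ 7 (mod 19); new modulus lcm = 11704.
    Write x = 254 + 616·t and substitute into x ≡ 7 (mod 19): 616·t ≡ 7 − 254 = -247 (mod 19).
    Reduce coefficients mod 19: 8·t ≡ 0 (mod 19).
    The inverse of 8 mod 19 is 12 (since 8·12 = 96 = 5·19 + 1), so t ≡ 12·0 = 0 ≡ 0 (mod 19).
    Then x = 254 + 616·0 = 254, valid modulo lcm(616, 19) = 11704: x ≡ 254 (mod 11704).
Verify against each original: 254 mod 8 = 6, 254 mod 7 = 2, 254 mod 11 = 1, 254 mod 19 = 7.

x ≡ 254 (mod 11704).
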